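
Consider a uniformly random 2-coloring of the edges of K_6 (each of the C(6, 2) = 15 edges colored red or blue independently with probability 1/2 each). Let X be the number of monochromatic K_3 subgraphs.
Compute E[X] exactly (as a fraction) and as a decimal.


Let X = Σ_S X_S over the C(6, 3) = 20 subsets S of size 3, where X_S = 1 if the K_3 on S is monochromatic.
For a fixed S, the K_3 on S has C(3, 2) = 3 edges. P[all 3 edges red] = (1/2)^3, and likewise for blue, so P[monochromatic] = 2·(1/2)^3 = 2^{1 − 3} = 1/4.
Summing: E[X] = C(6, 3) · 2^{1 − 3} = 20 · 1/4 = 5.
Numerically: E[X] ≈ 5.000.

E[X] = C(6,3)·2^(1−C(3,2)) = 5 ≈ 5.000.


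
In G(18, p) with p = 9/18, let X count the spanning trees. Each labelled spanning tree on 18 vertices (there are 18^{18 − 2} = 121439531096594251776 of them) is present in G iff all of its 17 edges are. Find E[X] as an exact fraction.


K_18 has 18^{18 − 2} = 121439531096594251776 labelled spanning trees.
For each such spanning tree H, let X_H = 1 if all 17 edges of H are present in G. Then P[X_H = 1] = p^{17} = (1/2)^{17} = 1/131072.
By linearity: E[X] = Σ_H E[X_H] = 121439531096594251776 · p^{17} = 121439531096594251776 · 1/131072 = 1853020188851841/2.
Numerically: E[X] ≈ 9.2651e+14.

E[X] = 121439531096594251776 · (1/2)^{17} = 1853020188851841/2 ≈ 9.2651e+14.


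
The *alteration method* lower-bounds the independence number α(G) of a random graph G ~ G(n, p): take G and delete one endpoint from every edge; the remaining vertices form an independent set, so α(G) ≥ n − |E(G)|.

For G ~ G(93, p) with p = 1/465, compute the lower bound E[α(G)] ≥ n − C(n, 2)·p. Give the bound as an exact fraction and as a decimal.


E[|E(G)|] = C(93, 2)·p = 4278 · (1/465) = 46/5.
E[α(G)] ≥ n − E[|E(G)|] = 93 − 46/5 = 419/5.
Numerically: ≈ 83.80000.
(This is only a lower bound; the true E[α(G)] may be larger.)

E[α(G)] ≥ 419/5 ≈ 83.80000.


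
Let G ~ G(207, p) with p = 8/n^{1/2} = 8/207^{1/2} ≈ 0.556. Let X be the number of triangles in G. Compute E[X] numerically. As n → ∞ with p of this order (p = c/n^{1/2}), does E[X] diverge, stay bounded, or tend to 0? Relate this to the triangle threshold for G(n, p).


Number of potential triangles: C(207, 3) = 1456935.
Each occurs with probability p³ ≈ (0.556)³ ≈ 1.719153e-01.
By linearity: E[X] = C(207, 3)·p³ ≈ 1456935 · 1.719153e-01 ≈ 250469.3676.
Since α = 1/2 < 1, p = c/n^{1/2} ≫ 1/n is above the triangle threshold p ~ 1/n. Asymptotically E[X] ~ (c³/6)·n^{3(1−α)} = (8³/6)·n^{1.5} → ∞; triangles are abundant w.h.p.

E[X] ≈ 250469.3676; in regime p = Θ(1/n^{1/2}) E[X] diverges (above the triangle threshold p ~ 1/n).


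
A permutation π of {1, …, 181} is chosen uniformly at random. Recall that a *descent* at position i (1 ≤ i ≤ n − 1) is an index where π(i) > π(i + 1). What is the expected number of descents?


Write X = Σ X_I over i = 1, …, 180, with X_I the indicator of one descent.
There are 180 indicators.
For each fixed i, the pair (π(i), π(i+1)) is a uniformly random ordered pair of distinct values from {1, …, 181}; by symmetry P[π(i) > π(i+1)] = 1/2.
By linearity: E[X] = 180 · (1/2) = (181 − 1) · (1/2) = 90 ≈ 90.0000.

E[X] = 90 = 90.0000.


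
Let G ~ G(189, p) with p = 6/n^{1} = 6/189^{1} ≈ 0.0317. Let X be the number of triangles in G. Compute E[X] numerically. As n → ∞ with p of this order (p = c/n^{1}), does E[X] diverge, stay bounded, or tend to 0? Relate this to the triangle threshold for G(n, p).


Number of potential triangles: C(189, 3) = 1107414.
Each occurs with probability p³ ≈ (0.0317)³ ≈ 3.19940e-05.
By linearity: E[X] = C(189, 3)·p³ ≈ 1107414 · 3.19940e-05 ≈ 35.431.
Here α = 1, so p = 6/n is exactly at the triangle threshold p ~ 1/n. Asymptotically E[X] → c³/6 = 6³/6 = 36 ≈ 36.000, a bounded constant. In this regime the triangle count is asymptotically Poisson(c³/6).

E[X] ≈ 35.431; in regime p = Θ(1/n^{1}) E[X] stays bounded (at the triangle threshold p ~ 1/n).


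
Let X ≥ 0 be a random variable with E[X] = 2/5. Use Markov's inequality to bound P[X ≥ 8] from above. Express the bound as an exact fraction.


μ = E[X] = 2/5, a = 8.
Markov: P[X ≥ 8] ≤ μ/a = (2/5)/8 = 1/20.
Numerically: ≈ 0.050.
(Since a = 8 > μ = 0.400, the bound 1/20 is < 1 and informative.)

P[X ≥ 8] ≤ 1/20 ≈ 0.050.


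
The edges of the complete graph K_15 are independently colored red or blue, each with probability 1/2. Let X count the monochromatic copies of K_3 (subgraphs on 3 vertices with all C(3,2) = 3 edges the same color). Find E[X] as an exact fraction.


Let X = Σ_S X_S over the C(15, 3) = 455 subsets S of size 3, where X_S = 1 if the K_3 on S is monochromatic.
For a fixed S, the K_3 on S has C(3, 2) = 3 edges. P[all 3 edges red] = (1/2)^3, and likewise for blue, so P[monochromatic] = 2·(1/2)^3 = 2^{1 − 3} = 1/4.
By linearity of expectation: E[X] = C(15, 3) · 2^{1 − 3} = 455 · 1/4 = 455/4.
Numerically: E[X] ≈ 113.750.

E[X] = C(15,3)·2^(1−C(3,2)) = 455/4 ≈ 113.750.


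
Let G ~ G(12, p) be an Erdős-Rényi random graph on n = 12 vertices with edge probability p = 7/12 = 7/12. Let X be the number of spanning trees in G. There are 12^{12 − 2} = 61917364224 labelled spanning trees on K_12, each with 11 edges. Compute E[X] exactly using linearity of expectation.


K_12 has 12^{12 − 2} = 61917364224 labelled spanning trees.
For each such spanning tree H, let X_H = 1 if all 11 edges of H are present in G. Then P[X_H = 1] = p^{11} = (7/12)^{11} = 1977326743/743008370688.
By linearity of expectation: E[X] = Σ_H E[X_H] = 61917364224 · p^{11} = 61917364224 · 1977326743/743008370688 = 1977326743/12.
Numerically: E[X] ≈ 1.648e+08.

E[X] = 61917364224 · (7/12)^{11} = 1977326743/12 ≈ 1.648e+08.


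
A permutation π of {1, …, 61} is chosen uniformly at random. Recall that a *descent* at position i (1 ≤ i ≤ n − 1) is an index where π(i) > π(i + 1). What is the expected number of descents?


Write X = Σ X_I over i = 1, …, 60, with X_I the indicator of one descent.
There are 60 indicators.
For each fixed i, the pair (π(i), π(i+1)) is a uniformly random ordered pair of distinct values from {1, …, 61}; by symmetry P[π(i) > π(i+1)] = 1/2.
By linearity: E[X] = 60 · (1/2) = (61 − 1) · (1/2) = 30 ≈ 30.0000.

E[X] = 30 = 30.0000.


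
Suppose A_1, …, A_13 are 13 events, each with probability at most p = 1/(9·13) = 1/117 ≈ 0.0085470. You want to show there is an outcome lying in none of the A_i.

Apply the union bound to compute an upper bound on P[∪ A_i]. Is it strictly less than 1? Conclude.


Union bound: P[∪_{i=1}^{13} A_i] ≤ Σ_i P[A_i] ≤ 13·p = 13·(1/117) = 1/9.
Numerically: 1/9 ≈ 0.1111111.
Is 1/9 < 1? YES.
Since P[∪ A_i] ≤ 1/9 < 1, the complement has P[∩ A_i^c] ≥ 1 − 1/9 = 8/9 > 0, so some outcome avoids every A_i.

13·p = 1/9 ≈ 0.1111111; existence CERTIFIED by the union bound.


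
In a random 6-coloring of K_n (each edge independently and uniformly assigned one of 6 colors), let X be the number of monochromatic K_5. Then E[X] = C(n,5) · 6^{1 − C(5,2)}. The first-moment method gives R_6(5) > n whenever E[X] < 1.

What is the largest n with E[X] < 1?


We need C(n, 5) · 6^{1 − 10} < 1, i.e. C(n, 5) < 6^{10 − 1} = 10077696.
Check values of n near the boundary:
  n = 63: C(63, 5) = 7028847; 7028847 < 10077696? YES
  n = 64: C(64, 5) = 7624512; 7624512 < 10077696? YES
  n = 65: C(65, 5) = 8259888; 8259888 < 10077696? YES
  n = 66: C(66, 5) = 8936928; 8936928 < 10077696? YES
  n = 67: C(67, 5) = 9657648; 9657648 < 10077696? YES
  n = 68: C(68, 5) = 10424128; 10424128 < 10077696? NO
  n = 69: C(69, 5) = 11238513; 11238513 < 10077696? NO
The largest n with C(n, 5) < 10077696 is n = 67 (where E[X] = 67067/69984 ≈ 0.95832). Hence R_6(5) > 67, i.e. R_6(5) ≥ 68.

Largest n = 67; hence R_6(5) > 67.


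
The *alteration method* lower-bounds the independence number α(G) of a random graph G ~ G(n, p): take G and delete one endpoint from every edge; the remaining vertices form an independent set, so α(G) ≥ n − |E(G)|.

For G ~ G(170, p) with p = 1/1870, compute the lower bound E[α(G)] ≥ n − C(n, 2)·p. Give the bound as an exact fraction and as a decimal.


E[|E(G)|] = C(170, 2)·p = 14365 · (1/1870) = 169/22.
E[α(G)] ≥ n − E[|E(G)|] = 170 − 169/22 = 3571/22.
Numerically: ≈ 162.3182.
(This is only a lower bound; the true E[α(G)] may be larger.)

E[α(G)] ≥ 3571/22 ≈ 162.3182.


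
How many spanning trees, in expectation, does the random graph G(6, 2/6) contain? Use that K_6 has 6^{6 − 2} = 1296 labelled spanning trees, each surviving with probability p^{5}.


K_6 has 6^{6 − 2} = 1296 labelled spanning trees.
For each such spanning tree H, let X_H = 1 if all 5 edges of H are present in G. Then P[X_H = 1] = p^{5} = (1/3)^{5} = 1/243.
By linearity: E[X] = Σ_H E[X_H] = 1296 · p^{5} = 1296 · 1/243 = 16/3.
Numerically: E[X] ≈ 5.33333.

E[X] = 1296 · (1/3)^{5} = 16/3 ≈ 5.33333.


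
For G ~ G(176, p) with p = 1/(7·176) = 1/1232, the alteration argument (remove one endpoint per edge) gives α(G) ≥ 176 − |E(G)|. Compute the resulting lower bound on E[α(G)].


E[|E(G)|] = C(176, 2)·p = 15400 · (1/1232) = 25/2.
E[α(G)] ≥ n − E[|E(G)|] = 176 − 25/2 = 327/2.
Numerically: ≈ 163.500000.
(This is only a lower bound; the true E[α(G)] may be larger.)

E[α(G)] ≥ 327/2 ≈ 163.500000.


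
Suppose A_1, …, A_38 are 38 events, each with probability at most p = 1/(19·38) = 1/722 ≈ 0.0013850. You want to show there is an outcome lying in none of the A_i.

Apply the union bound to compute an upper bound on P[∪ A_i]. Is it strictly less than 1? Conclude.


Union bound: P[∪_{i=1}^{38} A_i] ≤ Σ_i P[A_i] ≤ 38·p = 38·(1/722) = 1/19.
Numerically: 1/19 ≈ 0.0526316.
Is 1/19 < 1? YES.
Since P[∪ A_i] ≤ 1/19 < 1, the complement has P[∩ A_i^c] ≥ 1 − 1/19 = 18/19 > 0, so some outcome avoids every A_i.

38·p = 1/19 ≈ 0.0526316; existence CERTIFIED by the union bound.


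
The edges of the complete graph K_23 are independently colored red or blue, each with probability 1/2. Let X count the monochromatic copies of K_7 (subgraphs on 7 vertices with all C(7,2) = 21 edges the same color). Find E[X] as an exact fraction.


Let X = Σ_S X_S over the C(23, 7) = 245157 subsets S of size 7, where X_S = 1 if the K_7 on S is monochromatic.
For a fixed S, the K_7 on S has C(7, 2) = 21 edges. P[all 21 edges red] = (1/2)^21, and likewise for blue, so P[monochromatic] = 2·(1/2)^21 = 2^{1 − 21} = 1/1048576.
Summing: E[X] = C(23, 7) · 2^{1 − 21} = 245157 · 1/1048576 = 245157/1048576.
Numerically: E[X] ≈ 0.2338.

E[X] = C(23,7)·2^(1−C(7,2)) = 245157/1048576 ≈ 0.2338.


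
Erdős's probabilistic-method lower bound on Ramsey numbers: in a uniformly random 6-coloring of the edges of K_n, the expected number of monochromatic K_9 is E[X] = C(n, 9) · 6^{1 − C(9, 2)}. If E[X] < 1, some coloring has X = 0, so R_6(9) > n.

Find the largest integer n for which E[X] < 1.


We need C(n, 9) · 6^{1 − 36} < 1, i.e. C(n, 9) < 6^{36 − 1} = 1719070799748422591028658176.
Check values of n near the boundary:
  n = 4406: C(4406, 9) = 1710356485221788389505285700; 1710356485221788389505285700 < 1719070799748422591028658176? YES
  n = 4407: C(4407, 9) = 1713856532599459170657070050; 1713856532599459170657070050 < 1719070799748422591028658176? YES
  n = 4408: C(4408, 9) = 1717362945146264156457459600; 1717362945146264156457459600 < 1719070799748422591028658176? YES
  n = 4409: C(4409, 9) = 1720875732988608787686577131; 1720875732988608787686577131 < 1719070799748422591028658176? NO
  n = 4410: C(4410, 9) = 1724394906266704102180823710; 1724394906266704102180823710 < 1719070799748422591028658176? NO
  n = 4411: C(4411, 9) = 1727920475134582415883601405; 1727920475134582415883601405 < 1719070799748422591028658176? NO
The largest n with C(n, 9) < 1719070799748422591028658176 is n = 4408 (where E[X] = 35778394690547169926197075/35813974994758803979763712 ≈ 0.9990). Hence R_6(9) > 4408, i.e. R_6(9) ≥ 4409.

Largest n = 4408; hence R_6(9) > 4408.


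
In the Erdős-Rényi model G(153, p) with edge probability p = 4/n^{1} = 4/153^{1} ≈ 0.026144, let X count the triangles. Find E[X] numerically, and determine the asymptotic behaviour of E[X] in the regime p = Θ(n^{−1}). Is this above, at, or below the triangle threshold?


Number of potential triangles: C(153, 3) = 585276.
Each occurs with probability p³ ≈ (0.026144)³ ≈ 1.7869224e-05.
By linearity: E[X] = C(153, 3)·p³ ≈ 585276 · 1.7869224e-05 ≈ 10.45843.
Here α = 1, so p = 4/n is exactly at the triangle threshold p ~ 1/n. Asymptotically E[X] → c³/6 = 4³/6 = 32/3 ≈ 10.66667, a bounded constant. In this regime the triangle count is asymptotically Poisson(c³/6).

E[X] ≈ 10.45843; in regime p = Θ(1/n^{1}) E[X] stays bounded (at the triangle threshold p ~ 1/n).


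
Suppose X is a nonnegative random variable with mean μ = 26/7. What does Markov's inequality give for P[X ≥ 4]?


μ = E[X] = 26/7, a = 4.
Markov: P[X ≥ 4] ≤ μ/a = (26/7)/4 = 13/14.
Numerically: ≈ 0.9286.
(Since a = 4 > μ = 3.7143, the bound 13/14 is < 1 and informative.)

P[X ≥ 4] ≤ 13/14 ≈ 0.9286.


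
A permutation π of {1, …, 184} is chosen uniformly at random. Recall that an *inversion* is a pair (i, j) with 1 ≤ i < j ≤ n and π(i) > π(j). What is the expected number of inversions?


Write X = Σ X_I over the C(184, 2) = 16836 pairs i < j, with X_I the indicator of one inversion.
There are 16836 indicators.
For each fixed pair i < j, the values π(i) and π(j) are two distinct elements of {1, …, 184} in uniformly random order; by symmetry P[π(i) > π(j)] = 1/2.
By linearity: E[X] = 16836 · (1/2) = C(184, 2) · (1/2) = 16836/2 = 8418 ≈ 8418.00000.

E[X] = 8418 = 8418.00000.


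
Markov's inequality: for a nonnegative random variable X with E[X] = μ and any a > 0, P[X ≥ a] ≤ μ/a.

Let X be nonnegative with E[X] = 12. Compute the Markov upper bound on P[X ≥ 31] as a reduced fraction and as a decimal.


μ = E[X] = 12, a = 31.
Markov: P[X ≥ 31] ≤ μ/a = (12)/31 = 12/31.
Numerically: ≈ 0.38710.
(Since a = 31 > μ = 12.00000, the bound 12/31 is < 1 and informative.)

P[X ≥ 31] ≤ 12/31 ≈ 0.38710.


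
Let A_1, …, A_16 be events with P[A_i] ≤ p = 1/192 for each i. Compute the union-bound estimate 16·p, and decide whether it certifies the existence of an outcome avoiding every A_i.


Union bound: P[∪_{i=1}^{16} A_i] ≤ Σ_i P[A_i] ≤ 16·p = 16·(1/192) = 1/12.
Numerically: 1/12 ≈ 0.08333.
Is 1/12 < 1? YES.
Since P[∪ A_i] ≤ 1/12 < 1, the complement has P[∩ A_i^c] ≥ 1 − 1/12 = 11/12 > 0, so some outcome avoids every A_i.

16·p = 1/12 ≈ 0.08333; existence CERTIFIED by the union bound.


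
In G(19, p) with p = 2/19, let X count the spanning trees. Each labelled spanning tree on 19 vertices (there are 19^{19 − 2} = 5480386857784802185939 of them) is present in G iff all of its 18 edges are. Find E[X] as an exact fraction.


K_19 has 19^{19 − 2} = 5480386857784802185939 labelled spanning trees.
For each such spanning tree H, let X_H = 1 if all 18 edges of H are present in G. Then P[X_H = 1] = p^{18} = (2/19)^{18} = 262144/104127350297911241532841.
By linearity of expectation: E[X] = Σ_H E[X_H] = 5480386857784802185939 · p^{18} = 5480386857784802185939 · 262144/104127350297911241532841 = 262144/19.
Numerically: E[X] ≈ 1.38e+04.

E[X] = 5480386857784802185939 · (2/19)^{18} = 262144/19 ≈ 1.38e+04.


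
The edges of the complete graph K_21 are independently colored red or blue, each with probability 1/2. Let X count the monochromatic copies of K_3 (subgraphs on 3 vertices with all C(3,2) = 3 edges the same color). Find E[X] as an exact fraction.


Let X = Σ_S X_S over the C(21, 3) = 1330 subsets S of size 3, where X_S = 1 if the K_3 on S is monochromatic.
For a fixed S, the K_3 on S has C(3, 2) = 3 edges. P[all 3 edges red] = (1/2)^3, and likewise for blue, so P[monochromatic] = 2·(1/2)^3 = 2^{1 − 3} = 1/4.
By linearity: E[X] = C(21, 3) · 2^{1 − 3} = 1330 · 1/4 = 665/2.
Numerically: E[X] ≈ 332.500.

E[X] = C(21,3)·2^(1−C(3,2)) = 665/2 ≈ 332.500.


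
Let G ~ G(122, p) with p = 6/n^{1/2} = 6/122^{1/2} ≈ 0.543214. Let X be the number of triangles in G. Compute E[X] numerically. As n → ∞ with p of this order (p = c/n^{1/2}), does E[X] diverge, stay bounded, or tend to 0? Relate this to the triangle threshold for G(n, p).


Number of potential triangles: C(122, 3) = 295240.
Each occurs with probability p³ ≈ (0.543214)³ ≈ 1.60292796e-01.
By linearity: E[X] = C(122, 3)·p³ ≈ 295240 · 1.60292796e-01 ≈ 47324.845171.
Since α = 1/2 < 1, p = c/n^{1/2} ≫ 1/n is above the triangle threshold p ~ 1/n. Asymptotically E[X] ~ (c³/6)·n^{3(1−α)} = (6³/6)·n^{1.5} → ∞; triangles are abundant w.h.p.

E[X] ≈ 47324.845171; in regime p = Θ(1/n^{1/2}) E[X] diverges (above the triangle threshold p ~ 1/n).


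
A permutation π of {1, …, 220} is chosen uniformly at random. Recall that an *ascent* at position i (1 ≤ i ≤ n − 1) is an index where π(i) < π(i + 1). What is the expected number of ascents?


Write X = Σ X_I over i = 1, …, 219, with X_I the indicator of one ascent.
There are 219 indicators.
For each fixed i, the pair (π(i), π(i+1)) is a uniformly random ordered pair of distinct values from {1, …, 220}; by symmetry P[π(i) < π(i+1)] = 1/2.
By linearity: E[X] = 219 · (1/2) = (220 − 1) · (1/2) = 219/2 ≈ 109.50000.

E[X] = 219/2 = 109.50000.


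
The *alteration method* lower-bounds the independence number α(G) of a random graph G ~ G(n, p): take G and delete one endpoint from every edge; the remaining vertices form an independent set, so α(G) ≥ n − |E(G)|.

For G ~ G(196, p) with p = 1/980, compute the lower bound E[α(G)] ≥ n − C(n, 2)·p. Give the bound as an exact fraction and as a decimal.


E[|E(G)|] = C(196, 2)·p = 19110 · (1/980) = 39/2.
E[α(G)] ≥ n − E[|E(G)|] = 196 − 39/2 = 353/2.
Numerically: ≈ 176.500000.
(This is only a lower bound; the true E[α(G)] may be larger.)

E[α(G)] ≥ 353/2 ≈ 176.500000.


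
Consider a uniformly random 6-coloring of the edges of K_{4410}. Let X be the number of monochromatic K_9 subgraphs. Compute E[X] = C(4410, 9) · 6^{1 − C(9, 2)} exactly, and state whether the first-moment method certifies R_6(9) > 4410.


E[X] = C(4410, 9) · 6^{1 − 36} = 1724394906266704102180823710 · 6^{−35} = 1724394906266704102180823710/1719070799748422591028658176.
As a reduced fraction: E[X] = 862197453133352051090411855/859535399874211295514329088 ≈ 1.003.
Is E[X] < 1? NO.
Since E[X] ≥ 1, the first-moment bound is inconclusive at n = 4410; it does NOT by itself certify R_6(9) > 4410.

E[X] = 862197453133352051090411855/859535399874211295514329088 ≈ 1.003; E[X] ≥ 1; first-moment method inconclusive here.


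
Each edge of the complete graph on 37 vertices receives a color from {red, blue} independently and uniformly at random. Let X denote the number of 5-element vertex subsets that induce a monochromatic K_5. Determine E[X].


Let X = Σ_S X_S over the C(37, 5) = 435897 subsets S of size 5, where X_S = 1 if the K_5 on S is monochromatic.
For a fixed S, the K_5 on S has C(5, 2) = 10 edges. P[all 10 edges red] = (1/2)^10, and likewise for blue, so P[monochromatic] = 2·(1/2)^10 = 2^{1 − 10} = 1/512.
By linearity of expectation: E[X] = C(37, 5) · 2^{1 − 10} = 435897 · 1/512 = 435897/512.
Numerically: E[X] ≈ 851.3613.

E[X] = C(37,5)·2^(1−C(5,2)) = 435897/512 ≈ 851.3613.


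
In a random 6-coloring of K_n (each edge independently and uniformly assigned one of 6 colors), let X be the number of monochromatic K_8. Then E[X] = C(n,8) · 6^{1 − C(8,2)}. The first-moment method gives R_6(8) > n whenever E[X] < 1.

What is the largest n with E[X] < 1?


We need C(n, 8) · 6^{1 − 28} < 1, i.e. C(n, 8) < 6^{28 − 1} = 1023490369077469249536.
Check values of n near the boundary:
  n = 1591: C(1591, 8) = 1000427749141189953870; 1000427749141189953870 < 1023490369077469249536? YES
  n = 1592: C(1592, 8) = 1005480414540892933435; 1005480414540892933435 < 1023490369077469249536? YES
  n = 1593: C(1593, 8) = 1010555394551193970323; 1010555394551193970323 < 1023490369077469249536? YES
  n = 1594: C(1594, 8) = 1015652773590544255167; 1015652773590544255167 < 1023490369077469249536? YES
  n = 1595: C(1595, 8) = 1020772636343363633895; 1020772636343363633895 < 1023490369077469249536? YES
  n = 1596: C(1596, 8) = 1025915067760710553965; 1025915067760710553965 < 1023490369077469249536? NO
  n = 1597: C(1597, 8) = 1031080153060953275445; 1031080153060953275445 < 1023490369077469249536? NO
The largest n with C(n, 8) < 1023490369077469249536 is n = 1595 (where E[X] = 113419181815929292655/113721152119718805504 ≈ 0.997345). Hence R_6(8) > 1595, i.e. R_6(8) ≥ 1596.

Largest n = 1595; hence R_6(8) > 1595.


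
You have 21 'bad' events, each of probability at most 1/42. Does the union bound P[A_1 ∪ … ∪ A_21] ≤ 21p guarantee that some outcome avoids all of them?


Union bound: P[∪_{i=1}^{21} A_i] ≤ Σ_i P[A_i] ≤ 21·p = 21·(1/42) = 1/2.
Numerically: 1/2 ≈ 0.5000.
Is 1/2 < 1? YES.
Since P[∪ A_i] ≤ 1/2 < 1, the complement has P[∩ A_i^c] ≥ 1 − 1/2 = 1/2 > 0, so some outcome avoids every A_i.

21·p = 1/2 ≈ 0.5000; existence CERTIFIED by the union bound.


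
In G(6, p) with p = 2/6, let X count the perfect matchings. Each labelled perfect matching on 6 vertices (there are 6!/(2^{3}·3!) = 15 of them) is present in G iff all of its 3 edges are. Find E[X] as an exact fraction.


K_6 has 6!/(2^{3}·3!) = 15 labelled perfect matchings.
For each such perfect matching H, let X_H = 1 if all 3 edges of H are present in G. Then P[X_H = 1] = p^{3} = (1/3)^{3} = 1/27.
By linearity of expectation: E[X] = Σ_H E[X_H] = 15 · p^{3} = 15 · 1/27 = 5/9.
Numerically: E[X] ≈ 0.555556.

E[X] = 15 · (1/3)^{3} = 5/9 ≈ 0.555556.


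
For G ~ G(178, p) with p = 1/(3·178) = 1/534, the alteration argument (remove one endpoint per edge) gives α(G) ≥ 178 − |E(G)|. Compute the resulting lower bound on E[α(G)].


E[|E(G)|] = C(178, 2)·p = 15753 · (1/534) = 59/2.
E[α(G)] ≥ n − E[|E(G)|] = 178 − 59/2 = 297/2.
Numerically: ≈ 148.500.
(This is only a lower bound; the true E[α(G)] may be larger.)

E[α(G)] ≥ 297/2 ≈ 148.500.


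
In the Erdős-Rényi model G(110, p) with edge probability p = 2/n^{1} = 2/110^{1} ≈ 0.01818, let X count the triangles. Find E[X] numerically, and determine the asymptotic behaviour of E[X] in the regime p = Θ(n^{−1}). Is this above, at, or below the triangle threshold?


Number of potential triangles: C(110, 3) = 215820.
Each occurs with probability p³ ≈ (0.01818)³ ≈ 6.010518e-06.
By linearity: E[X] = C(110, 3)·p³ ≈ 215820 · 6.010518e-06 ≈ 1.2972.
Here α = 1, so p = 2/n is exactly at the triangle threshold p ~ 1/n. Asymptotically E[X] → c³/6 = 2³/6 = 4/3 ≈ 1.3333, a bounded constant. In this regime the triangle count is asymptotically Poisson(c³/6).

E[X] ≈ 1.2972; in regime p = Θ(1/n^{1}) E[X] stays bounded (at the triangle threshold p ~ 1/n).


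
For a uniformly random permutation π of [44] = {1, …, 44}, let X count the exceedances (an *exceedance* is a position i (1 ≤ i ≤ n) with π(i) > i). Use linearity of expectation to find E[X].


Write X = Σ_{i=1}^{44} X_i, where X_i = 1_{π(i) > i}.
For each fixed i, π(i) is uniform over {1, …, 44} (marginal of a uniform permutation), so P[π(i) > i] = (n − i)/n. Summing: Σ_{i=1}^{44} (n − i)/n = (0 + 1 + … + 43)/44 = 44(44 − 1)/(2·44) = (44 − 1)/2.
Hence E[X] = Σ_{i=1}^{44} (44 − i)/44 = 43/2 ≈ 21.50000.

E[X] = 43/2 = 21.50000.


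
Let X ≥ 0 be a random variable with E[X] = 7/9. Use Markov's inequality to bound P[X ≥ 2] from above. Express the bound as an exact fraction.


μ = E[X] = 7/9, a = 2.
Markov: P[X ≥ 2] ≤ μ/a = (7/9)/2 = 7/18.
Numerically: ≈ 0.38889.
(Since a = 2 > μ = 0.77778, the bound 7/18 is < 1 and informative.)

P[X ≥ 2] ≤ 7/18 ≈ 0.38889.


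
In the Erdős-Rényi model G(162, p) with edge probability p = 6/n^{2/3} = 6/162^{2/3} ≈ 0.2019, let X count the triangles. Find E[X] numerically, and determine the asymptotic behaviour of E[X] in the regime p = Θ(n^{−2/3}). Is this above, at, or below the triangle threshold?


Number of potential triangles: C(162, 3) = 695520.
Each occurs with probability p³ ≈ (0.2019)³ ≈ 8.2304527e-03.
By linearity: E[X] = C(162, 3)·p³ ≈ 695520 · 8.2304527e-03 ≈ 5724.44444.
Since α = 2/3 < 1, p = c/n^{2/3} ≫ 1/n is above the triangle threshold p ~ 1/n. Asymptotically E[X] ~ (c³/6)·n^{3(1−α)} = (6³/6)·n^{1} → ∞; triangles are abundant w.h.p.

E[X] ≈ 5724.44444; in regime p = Θ(1/n^{2/3}) E[X] diverges (above the triangle threshold p ~ 1/n).


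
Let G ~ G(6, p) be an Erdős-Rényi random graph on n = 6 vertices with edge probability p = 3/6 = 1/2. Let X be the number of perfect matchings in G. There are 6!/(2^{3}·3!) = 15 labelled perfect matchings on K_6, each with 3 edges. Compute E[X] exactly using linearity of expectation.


K_6 has 6!/(2^{3}·3!) = 15 labelled perfect matchings.
For each such perfect matching H, let X_H = 1 if all 3 edges of H are present in G. Then P[X_H = 1] = p^{3} = (1/2)^{3} = 1/8.
By linearity: E[X] = Σ_H E[X_H] = 15 · p^{3} = 15 · 1/8 = 15/8.
Numerically: E[X] ≈ 1.88.

E[X] = 15 · (1/2)^{3} = 15/8 ≈ 1.88.


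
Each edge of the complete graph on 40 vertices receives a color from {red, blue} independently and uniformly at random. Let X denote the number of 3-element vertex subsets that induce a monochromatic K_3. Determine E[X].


Let X = Σ_S X_S over the C(40, 3) = 9880 subsets S of size 3, where X_S = 1 if the K_3 on S is monochromatic.
For a fixed S, the K_3 on S has C(3, 2) = 3 edges. P[all 3 edges red] = (1/2)^3, and likewise for blue, so P[monochromatic] = 2·(1/2)^3 = 2^{1 − 3} = 1/4.
Summing: E[X] = C(40, 3) · 2^{1 − 3} = 9880 · 1/4 = 2470.
Numerically: E[X] ≈ 2470.0000.

E[X] = C(40,3)·2^(1−C(3,2)) = 2470 ≈ 2470.0000.


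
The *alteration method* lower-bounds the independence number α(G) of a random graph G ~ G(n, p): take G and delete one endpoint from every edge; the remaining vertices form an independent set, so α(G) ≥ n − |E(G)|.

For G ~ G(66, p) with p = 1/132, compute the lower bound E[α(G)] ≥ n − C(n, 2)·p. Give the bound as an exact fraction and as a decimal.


E[|E(G)|] = C(66, 2)·p = 2145 · (1/132) = 65/4.
E[α(G)] ≥ n − E[|E(G)|] = 66 − 65/4 = 199/4.
Numerically: ≈ 49.750000.
(This is only a lower bound; the true E[α(G)] may be larger.)

E[α(G)] ≥ 199/4 ≈ 49.750000.


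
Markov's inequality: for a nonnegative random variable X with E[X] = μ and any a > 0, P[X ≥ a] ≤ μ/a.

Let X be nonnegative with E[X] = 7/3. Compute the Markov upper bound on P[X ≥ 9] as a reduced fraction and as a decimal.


μ = E[X] = 7/3, a = 9.
Markov: P[X ≥ 9] ≤ μ/a = (7/3)/9 = 7/27.
Numerically: ≈ 0.259259.
(Since a = 9 > μ = 2.333333, the bound 7/27 is < 1 and informative.)

P[X ≥ 9] ≤ 7/27 ≈ 0.259259.


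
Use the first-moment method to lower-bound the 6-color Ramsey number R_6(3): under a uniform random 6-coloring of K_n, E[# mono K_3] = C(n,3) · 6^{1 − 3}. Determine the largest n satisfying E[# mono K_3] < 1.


We need C(n, 3) · 6^{1 − 3} < 1, i.e. C(n, 3) < 6^{3 − 1} = 36.
Check values of n near the boundary:
  n = 6: C(6, 3) = 20; 20 < 36? YES
  n = 7: C(7, 3) = 35; 35 < 36? YES
  n = 8: C(8, 3) = 56; 56 < 36? NO
The largest n with C(n, 3) < 36 is n = 7 (where E[X] = 35/36 ≈ 0.9722222). Hence R_6(3) > 7, i.e. R_6(3) ≥ 8.

Largest n = 7; hence R_6(3) > 7.


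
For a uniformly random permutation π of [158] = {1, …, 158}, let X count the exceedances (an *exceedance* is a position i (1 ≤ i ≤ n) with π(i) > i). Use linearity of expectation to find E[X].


Write X = Σ_{i=1}^{158} X_i, where X_i = 1_{π(i) > i}.
For each fixed i, π(i) is uniform over {1, …, 158} (marginal of a uniform permutation), so P[π(i) > i] = (n − i)/n. Summing: Σ_{i=1}^{158} (n − i)/n = (0 + 1 + … + 157)/158 = 158(158 − 1)/(2·158) = (158 − 1)/2.
Hence E[X] = Σ_{i=1}^{158} (158 − i)/158 = 157/2 ≈ 78.50000.

E[X] = 157/2 = 78.50000.


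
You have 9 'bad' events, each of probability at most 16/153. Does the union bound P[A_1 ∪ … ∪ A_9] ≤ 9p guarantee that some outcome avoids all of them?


Union bound: P[∪_{i=1}^{9} A_i] ≤ Σ_i P[A_i] ≤ 9·p = 9·(16/153) = 16/17.
Numerically: 16/17 ≈ 0.94118.
Is 16/17 < 1? YES.
Since P[∪ A_i] ≤ 16/17 < 1, the complement has P[∩ A_i^c] ≥ 1 − 16/17 = 1/17 > 0, so some outcome avoids every A_i.

9·p = 16/17 ≈ 0.94118; existence CERTIFIED by the union bound.


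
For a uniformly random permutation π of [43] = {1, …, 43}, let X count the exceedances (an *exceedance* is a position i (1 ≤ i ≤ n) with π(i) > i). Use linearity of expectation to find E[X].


Write X = Σ_{i=1}^{43} X_i, where X_i = 1_{π(i) > i}.
For each fixed i, π(i) is uniform over {1, …, 43} (marginal of a uniform permutation), so P[π(i) > i] = (n − i)/n. Summing: Σ_{i=1}^{43} (n − i)/n = (0 + 1 + … + 42)/43 = 43(43 − 1)/(2·43) = (43 − 1)/2.
Hence E[X] = Σ_{i=1}^{43} (43 − i)/43 = 21 ≈ 21.00000.

E[X] = 21 = 21.00000.


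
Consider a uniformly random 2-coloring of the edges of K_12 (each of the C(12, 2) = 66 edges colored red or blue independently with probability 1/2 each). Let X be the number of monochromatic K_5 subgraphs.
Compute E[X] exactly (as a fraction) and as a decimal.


Let X = Σ_S X_S over the C(12, 5) = 792 subsets S of size 5, where X_S = 1 if the K_5 on S is monochromatic.
For a fixed S, the K_5 on S has C(5, 2) = 10 edges. P[all 10 edges red] = (1/2)^10, and likewise for blue, so P[monochromatic] = 2·(1/2)^10 = 2^{1 − 10} = 1/512.
By linearity of expectation: E[X] = C(12, 5) · 2^{1 − 10} = 792 · 1/512 = 99/64.
Numerically: E[X] ≈ 1.54688.

E[X] = C(12,5)·2^(1−C(5,2)) = 99/64 ≈ 1.54688.


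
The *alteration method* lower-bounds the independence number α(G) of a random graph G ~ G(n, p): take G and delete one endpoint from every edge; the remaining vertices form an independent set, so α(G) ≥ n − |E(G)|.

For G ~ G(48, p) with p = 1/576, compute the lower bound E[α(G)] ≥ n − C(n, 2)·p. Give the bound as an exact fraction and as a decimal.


E[|E(G)|] = C(48, 2)·p = 1128 · (1/576) = 47/24.
E[α(G)] ≥ n − E[|E(G)|] = 48 − 47/24 = 1105/24.
Numerically: ≈ 46.041667.
(This is only a lower bound; the true E[α(G)] may be larger.)

E[α(G)] ≥ 1105/24 ≈ 46.041667.


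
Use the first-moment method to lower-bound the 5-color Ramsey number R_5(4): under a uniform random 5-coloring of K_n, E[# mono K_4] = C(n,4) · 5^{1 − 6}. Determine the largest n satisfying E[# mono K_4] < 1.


We need C(n, 4) · 5^{1 − 6} < 1, i.e. C(n, 4) < 5^{6 − 1} = 3125.
Check values of n near the boundary:
  n = 13: C(13, 4) = 715; 715 < 3125? YES
  n = 14: C(14, 4) = 1001; 1001 < 3125? YES
  n = 15: C(15, 4) = 1365; 1365 < 3125? YES
  n = 16: C(16, 4) = 1820; 1820 < 3125? YES
  n = 17: C(17, 4) = 2380; 2380 < 3125? YES
  n = 18: C(18, 4) = 3060; 3060 < 3125? YES
  n = 19: C(19, 4) = 3876; 3876 < 3125? NO
The largest n with C(n, 4) < 3125 is n = 18 (where E[X] = 612/625 ≈ 0.9792000). Hence R_5(4) > 18, i.e. R_5(4) ≥ 19.

Largest n = 18; hence R_5(4) > 18.


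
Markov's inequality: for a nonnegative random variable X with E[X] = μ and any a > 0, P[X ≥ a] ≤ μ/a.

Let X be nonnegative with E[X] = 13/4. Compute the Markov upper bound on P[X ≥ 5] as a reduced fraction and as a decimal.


μ = E[X] = 13/4, a = 5.
Markov: P[X ≥ 5] ≤ μ/a = (13/4)/5 = 13/20.
Numerically: ≈ 0.65000.
(Since a = 5 > μ = 3.25000, the bound 13/20 is < 1 and informative.)

P[X ≥ 5] ≤ 13/20 ≈ 0.65000.


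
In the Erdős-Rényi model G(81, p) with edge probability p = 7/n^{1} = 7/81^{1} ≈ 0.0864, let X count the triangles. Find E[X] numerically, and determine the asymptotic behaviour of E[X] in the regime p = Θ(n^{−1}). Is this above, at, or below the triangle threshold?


Number of potential triangles: C(81, 3) = 85320.
Each occurs with probability p³ ≈ (0.0864)³ ≈ 6.45415e-04.
By linearity: E[X] = C(81, 3)·p³ ≈ 85320 · 6.45415e-04 ≈ 55.067.
Here α = 1, so p = 7/n is exactly at the triangle threshold p ~ 1/n. Asymptotically E[X] → c³/6 = 7³/6 = 343/6 ≈ 57.167, a bounded constant. In this regime the triangle count is asymptotically Poisson(c³/6).

E[X] ≈ 55.067; in regime p = Θ(1/n^{1}) E[X] stays bounded (at the triangle threshold p ~ 1/n).


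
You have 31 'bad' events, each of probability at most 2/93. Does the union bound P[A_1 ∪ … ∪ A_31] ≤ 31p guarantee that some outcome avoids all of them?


Union bound: P[∪_{i=1}^{31} A_i] ≤ Σ_i P[A_i] ≤ 31·p = 31·(2/93) = 2/3.
Numerically: 2/3 ≈ 0.6667.
Is 2/3 < 1? YES.
Since P[∪ A_i] ≤ 2/3 < 1, the complement has P[∩ A_i^c] ≥ 1 − 2/3 = 1/3 > 0, so some outcome avoids every A_i.

31·p = 2/3 ≈ 0.6667; existence CERTIFIED by the union bound.


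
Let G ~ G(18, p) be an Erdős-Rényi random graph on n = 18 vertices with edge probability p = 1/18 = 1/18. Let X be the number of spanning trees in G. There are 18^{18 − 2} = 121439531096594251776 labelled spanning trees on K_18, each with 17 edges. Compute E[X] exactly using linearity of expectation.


K_18 has 18^{18 − 2} = 121439531096594251776 labelled spanning trees.
For each such spanning tree H, let X_H = 1 if all 17 edges of H are present in G. Then P[X_H = 1] = p^{17} = (1/18)^{17} = 1/2185911559738696531968.
Summing the indicators: E[X] = Σ_H E[X_H] = 121439531096594251776 · p^{17} = 121439531096594251776 · 1/2185911559738696531968 = 1/18.
Numerically: E[X] ≈ 0.0555556.

E[X] = 121439531096594251776 · (1/18)^{17} = 1/18 ≈ 0.0555556.


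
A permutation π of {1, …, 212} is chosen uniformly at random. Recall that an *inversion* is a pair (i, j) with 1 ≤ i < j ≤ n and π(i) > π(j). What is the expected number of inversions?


Write X = Σ X_I over the C(212, 2) = 22366 pairs i < j, with X_I the indicator of one inversion.
There are 22366 indicators.
For each fixed pair i < j, the values π(i) and π(j) are two distinct elements of {1, …, 212} in uniformly random order; by symmetry P[π(i) > π(j)] = 1/2.
By linearity: E[X] = 22366 · (1/2) = C(212, 2) · (1/2) = 22366/2 = 11183 ≈ 11183.000.

E[X] = 11183 = 11183.000.


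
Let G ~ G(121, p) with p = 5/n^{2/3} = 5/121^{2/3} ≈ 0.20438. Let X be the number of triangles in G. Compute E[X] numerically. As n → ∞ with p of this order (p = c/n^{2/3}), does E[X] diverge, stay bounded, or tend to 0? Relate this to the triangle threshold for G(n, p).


Number of potential triangles: C(121, 3) = 287980.
Each occurs with probability p³ ≈ (0.20438)³ ≈ 8.5376682e-03.
By linearity: E[X] = C(121, 3)·p³ ≈ 287980 · 8.5376682e-03 ≈ 2458.67769.
Since α = 2/3 < 1, p = c/n^{2/3} ≫ 1/n is above the triangle threshold p ~ 1/n. Asymptotically E[X] ~ (c³/6)·n^{3(1−α)} = (5³/6)·n^{1} → ∞; triangles are abundant w.h.p.

E[X] ≈ 2458.67769; in regime p = Θ(1/n^{2/3}) E[X] diverges (above the triangle threshold p ~ 1/n).


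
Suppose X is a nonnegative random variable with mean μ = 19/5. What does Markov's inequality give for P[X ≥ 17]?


μ = E[X] = 19/5, a = 17.
Markov: P[X ≥ 17] ≤ μ/a = (19/5)/17 = 19/85.
Numerically: ≈ 0.2235.
(Since a = 17 > μ = 3.8000, the bound 19/85 is < 1 and informative.)

P[X ≥ 17] ≤ 19/85 ≈ 0.2235.


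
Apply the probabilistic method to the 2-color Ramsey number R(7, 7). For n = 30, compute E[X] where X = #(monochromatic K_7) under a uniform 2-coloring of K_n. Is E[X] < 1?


E[X] = C(30, 7) · 2^{1 − 21} = 2035800 · 2^{−20} = 2035800/1048576.
As a reduced fraction: E[X] = 254475/131072 ≈ 1.941490.
Is E[X] < 1? NO.
Since E[X] ≥ 1, the first-moment bound is inconclusive at n = 30; it does NOT by itself certify R(7, 7) > 30.

E[X] = 254475/131072 ≈ 1.941490; E[X] ≥ 1; first-moment method inconclusive here.


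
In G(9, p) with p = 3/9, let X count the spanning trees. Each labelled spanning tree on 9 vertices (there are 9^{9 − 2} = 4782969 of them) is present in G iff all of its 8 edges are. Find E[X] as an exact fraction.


K_9 has 9^{9 − 2} = 4782969 labelled spanning trees.
For each such spanning tree H, let X_H = 1 if all 8 edges of H are present in G. Then P[X_H = 1] = p^{8} = (1/3)^{8} = 1/6561.
By linearity: E[X] = Σ_H E[X_H] = 4782969 · p^{8} = 4782969 · 1/6561 = 729.
Numerically: E[X] ≈ 729.

E[X] = 4782969 · (1/3)^{8} = 729 ≈ 729.


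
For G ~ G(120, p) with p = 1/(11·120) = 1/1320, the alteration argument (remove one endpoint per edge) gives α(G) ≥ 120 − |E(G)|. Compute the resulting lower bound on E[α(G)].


E[|E(G)|] = C(120, 2)·p = 7140 · (1/1320) = 119/22.
E[α(G)] ≥ n − E[|E(G)|] = 120 − 119/22 = 2521/22.
Numerically: ≈ 114.591.
(This is only a lower bound; the true E[α(G)] may be larger.)

E[α(G)] ≥ 2521/22 ≈ 114.591.


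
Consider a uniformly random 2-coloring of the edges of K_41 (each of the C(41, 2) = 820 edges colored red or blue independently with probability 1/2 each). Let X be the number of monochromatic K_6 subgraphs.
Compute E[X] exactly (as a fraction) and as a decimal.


Let X = Σ_S X_S over the C(41, 6) = 4496388 subsets S of size 6, where X_S = 1 if the K_6 on S is monochromatic.
For a fixed S, the K_6 on S has C(6, 2) = 15 edges. P[all 15 edges red] = (1/2)^15, and likewise for blue, so P[monochromatic] = 2·(1/2)^15 = 2^{1 − 15} = 1/16384.
By linearity of expectation: E[X] = C(41, 6) · 2^{1 − 15} = 4496388 · 1/16384 = 1124097/4096.
Numerically: E[X] ≈ 274.438.

E[X] = C(41,6)·2^(1−C(6,2)) = 1124097/4096 ≈ 274.438.


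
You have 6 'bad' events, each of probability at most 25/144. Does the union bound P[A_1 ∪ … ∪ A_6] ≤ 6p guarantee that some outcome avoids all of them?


Union bound: P[∪_{i=1}^{6} A_i] ≤ Σ_i P[A_i] ≤ 6·p = 6·(25/144) = 25/24.
Numerically: 25/24 ≈ 1.04167.
Is 25/24 < 1? NO.
Since the bound 25/24 is ≥ 1, the union bound is uninformative here; it does NOT by itself certify existence.

6·p = 25/24 ≈ 1.04167; existence NOT certified by the union bound.


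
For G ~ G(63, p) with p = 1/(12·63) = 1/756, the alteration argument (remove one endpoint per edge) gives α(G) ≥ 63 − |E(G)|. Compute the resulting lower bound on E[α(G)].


E[|E(G)|] = C(63, 2)·p = 1953 · (1/756) = 31/12.
E[α(G)] ≥ n − E[|E(G)|] = 63 − 31/12 = 725/12.
Numerically: ≈ 60.41667.
(This is only a lower bound; the true E[α(G)] may be larger.)

E[α(G)] ≥ 725/12 ≈ 60.41667.


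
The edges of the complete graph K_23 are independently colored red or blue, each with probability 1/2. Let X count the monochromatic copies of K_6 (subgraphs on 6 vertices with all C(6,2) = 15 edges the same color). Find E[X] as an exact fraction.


Let X = Σ_S X_S over the C(23, 6) = 100947 subsets S of size 6, where X_S = 1 if the K_6 on S is monochromatic.
For a fixed S, the K_6 on S has C(6, 2) = 15 edges. P[all 15 edges red] = (1/2)^15, and likewise for blue, so P[monochromatic] = 2·(1/2)^15 = 2^{1 − 15} = 1/16384.
By linearity of expectation: E[X] = C(23, 6) · 2^{1 − 15} = 100947 · 1/16384 = 100947/16384.
Numerically: E[X] ≈ 6.16132.

E[X] = C(23,6)·2^(1−C(6,2)) = 100947/16384 ≈ 6.16132.


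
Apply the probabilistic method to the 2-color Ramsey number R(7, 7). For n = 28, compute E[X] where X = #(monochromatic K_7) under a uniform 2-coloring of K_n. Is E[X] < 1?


E[X] = C(28, 7) · 2^{1 − 21} = 1184040 · 2^{−20} = 1184040/1048576.
As a reduced fraction: E[X] = 148005/131072 ≈ 1.12919.
Is E[X] < 1? NO.
Since E[X] ≥ 1, the first-moment bound is inconclusive at n = 28; it does NOT by itself certify R(7, 7) > 28.

E[X] = 148005/131072 ≈ 1.12919; E[X] ≥ 1; first-moment method inconclusive here.
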